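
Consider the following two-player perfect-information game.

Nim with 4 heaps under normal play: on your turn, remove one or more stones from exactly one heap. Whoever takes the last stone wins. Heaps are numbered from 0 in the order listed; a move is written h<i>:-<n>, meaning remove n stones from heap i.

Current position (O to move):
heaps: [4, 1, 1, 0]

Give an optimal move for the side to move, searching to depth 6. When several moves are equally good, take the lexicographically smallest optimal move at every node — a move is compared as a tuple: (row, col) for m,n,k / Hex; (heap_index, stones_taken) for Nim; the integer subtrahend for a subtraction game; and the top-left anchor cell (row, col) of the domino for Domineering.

O's best at [(4,1,1,0)]: h0:-4

[(4,1,1,0)] O move#1: h0:-1:-1/(3,1,1,0), h0:-2:-1/(2,1,1,0), h0:-3:-1/(1,1,1,0), h0:-4:+1/(0,1,1,0)*, h1:-1:-1/(4,0,1,0), h2:-1:-1/(4,1,0,0)
[(0,1,1,0)] X move#2: h1:-1:-1/(0,0,1,0)*, h2:-1:-1/(0,1,0,0)
[(0,0,1,0)] O move#3: h2:-1:+1/(0,0,0,0)*
[(0,0,0,0)] end (terminal -1, X#4); searched (4,1,1,0) to 6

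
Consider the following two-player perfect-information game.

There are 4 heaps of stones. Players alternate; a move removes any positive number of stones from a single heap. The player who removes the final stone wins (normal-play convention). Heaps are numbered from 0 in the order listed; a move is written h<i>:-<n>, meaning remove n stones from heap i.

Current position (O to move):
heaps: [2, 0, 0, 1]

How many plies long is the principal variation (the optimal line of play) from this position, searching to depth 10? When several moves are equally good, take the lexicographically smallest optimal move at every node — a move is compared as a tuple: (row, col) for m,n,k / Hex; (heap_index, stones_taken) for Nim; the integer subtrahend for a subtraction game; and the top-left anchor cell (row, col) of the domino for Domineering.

[(2,0,0,1)] O move#1: h0:-1:+1/(1,0,0,1)*, h0:-2:-1/(0,0,0,1), h3:-1:-1/(2,0,0,0)
[(1,0,0,1)] X move#2: h0:-1:-1/(0,0,0,1)*, h3:-1:-1/(1,0,0,0)
[(0,0,0,1)] O move#3: h3:-1:+1/(0,0,0,0)*
[(0,0,0,0)] end (terminal -1, X#4); searched (2,0,0,1) to 10

PV length from [(2,0,0,1)]: 3 plies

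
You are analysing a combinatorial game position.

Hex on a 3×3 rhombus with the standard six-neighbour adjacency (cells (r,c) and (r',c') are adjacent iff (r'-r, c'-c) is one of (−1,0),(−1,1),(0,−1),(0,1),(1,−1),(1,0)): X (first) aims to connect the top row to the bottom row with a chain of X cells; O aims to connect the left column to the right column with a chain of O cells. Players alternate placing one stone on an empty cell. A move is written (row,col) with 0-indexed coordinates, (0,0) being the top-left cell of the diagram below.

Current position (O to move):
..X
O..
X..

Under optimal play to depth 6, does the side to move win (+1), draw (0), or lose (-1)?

value(..X/O../X.., O) = -1

p1 O@[..X/O../X..]: (0,0)[O.X/O../X..]-1* (0,1)[.OX/O../X..]-1 (1,1)[..X/OO./X..]-1 (1,2)[..X/O.O/X..]-1 (2,1)[..X/O../XO.]-1 (2,2)[..X/O../X.O]-1
p2 X@[O.X/O../X..]: (0,1)[OXX/O../X..]+1* (1,1)[O.X/OX./X..]+1 (1,2)[O.X/O.X/X..]+1 (2,1)[O.X/O../XX.]+1 (2,2)[O.X/O../X.X]+1
p3 O@[OXX/O../X..]: (1,1)[OXX/OO./X..]-1* (1,2)[OXX/O.O/X..]-1 (2,1)[OXX/O../XO.]-1 (2,2)[OXX/O../X.O]-1
p4 X@[OXX/OO./X..]: (1,2)[OXX/OOX/X..]+1* (2,1)[OXX/OO./XX.]-1 (2,2)[OXX/OO./X.X]-1
p5 O@[OXX/OOX/X..]: (2,1)[OXX/OOX/XO.]-1* (2,2)[OXX/OOX/X.O]-1
p6 X@[OXX/OOX/XO.]: (2,2)[OXX/OOX/XOX]+1*
p7 O@[OXX/OOX/XOX] terminal -1; root [..X/O../X..] d6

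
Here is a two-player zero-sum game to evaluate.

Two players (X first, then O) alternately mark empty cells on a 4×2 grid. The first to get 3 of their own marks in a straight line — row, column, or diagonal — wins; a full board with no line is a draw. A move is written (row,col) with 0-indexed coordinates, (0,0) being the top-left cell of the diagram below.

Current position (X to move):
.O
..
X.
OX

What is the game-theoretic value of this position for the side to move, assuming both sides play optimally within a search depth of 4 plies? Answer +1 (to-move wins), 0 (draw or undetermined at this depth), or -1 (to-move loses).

ply 1, X at .O/../X./OX | (0,0)=+0→XO/../X./OX*; (1,0)=+0→.O/X./X./OX; (1,1)=+0→.O/.X/X./OX; (2,1)=+0→.O/../XX/OX
ply 2, O at XO/../X./OX | (1,0)=+0→XO/O./X./OX*; (1,1)=-1→XO/.O/X./OX; (2,1)=-1→XO/../XO/OX
ply 3, X at XO/O./X./OX | (1,1)=+0→XO/OX/X./OX*; (2,1)=+0→XO/O./XX/OX
ply 4, O at XO/OX/X./OX | (2,1)=+0→XO/OX/XO/OX*
ply 5: XO/OX/XO/OX is terminal +0 (X); from .O/../X./OX depth 4

value(.O/../X./OX, X) = 0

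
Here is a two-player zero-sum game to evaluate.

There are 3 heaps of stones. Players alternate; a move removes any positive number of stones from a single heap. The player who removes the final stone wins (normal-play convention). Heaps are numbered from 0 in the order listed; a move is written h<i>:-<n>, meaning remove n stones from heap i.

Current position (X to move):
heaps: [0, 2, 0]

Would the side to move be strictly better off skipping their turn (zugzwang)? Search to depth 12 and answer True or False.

[(0,2,0)] X move#1: h1:-1:-1/(0,1,0), h1:-2:+1/(0,0,0)*
[(0,0,0)] end (terminal -1, O#2); searched (0,2,0) to 12
suppose X passes — search the same position with O to move:
pass> [(0,2,0)] O move#1: h1:-1:-1/(0,1,0), h1:-2:+1/(0,0,0)*
pass> [(0,0,0)] end (terminal -1, X#2); searched (0,2,0) to 12
for X: play +1, pass -1

zugzwang((0,2,0), X) = False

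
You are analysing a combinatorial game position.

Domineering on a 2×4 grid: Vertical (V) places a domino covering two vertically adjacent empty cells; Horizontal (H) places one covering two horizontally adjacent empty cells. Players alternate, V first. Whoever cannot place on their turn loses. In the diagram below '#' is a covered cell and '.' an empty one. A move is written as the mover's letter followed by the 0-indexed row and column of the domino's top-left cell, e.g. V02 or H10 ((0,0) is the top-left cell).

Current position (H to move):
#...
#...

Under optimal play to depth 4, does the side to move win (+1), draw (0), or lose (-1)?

value(#.../#..., H) = +1

p1 H@[#.../#...]: H01[###./#...]+1* H02[#.##/#...]+1 H11[#.../###.]+1 H12[#.../#.##]+1
p2 V@[###./#...]: V03[####/#..#]-1*
p3 H@[####/#..#]: H11[####/####]+1*
p4 V@[####/####] terminal -1; root [#.../#...] d4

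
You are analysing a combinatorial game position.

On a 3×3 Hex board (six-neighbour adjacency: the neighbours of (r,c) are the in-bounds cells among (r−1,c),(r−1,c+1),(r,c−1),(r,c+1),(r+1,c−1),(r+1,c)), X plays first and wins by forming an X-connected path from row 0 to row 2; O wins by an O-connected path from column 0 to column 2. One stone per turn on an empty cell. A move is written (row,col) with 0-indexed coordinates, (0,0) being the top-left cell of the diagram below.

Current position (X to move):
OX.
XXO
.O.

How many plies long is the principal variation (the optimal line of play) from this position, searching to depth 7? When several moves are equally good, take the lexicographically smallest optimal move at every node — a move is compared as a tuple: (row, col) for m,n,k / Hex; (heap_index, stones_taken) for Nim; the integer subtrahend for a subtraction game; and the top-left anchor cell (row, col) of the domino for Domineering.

PV length from [OX./XXO/.O.]: 1 ply

[OX./XXO/.O.] X move#1: (0,2):-1/OXX/XXO/.O., (2,0):+1/OX./XXO/XO.*, (2,2):-1/OX./XXO/.OX
[OX./XXO/XO.] end (terminal -1, O#2); searched OX./XXO/.O. to 7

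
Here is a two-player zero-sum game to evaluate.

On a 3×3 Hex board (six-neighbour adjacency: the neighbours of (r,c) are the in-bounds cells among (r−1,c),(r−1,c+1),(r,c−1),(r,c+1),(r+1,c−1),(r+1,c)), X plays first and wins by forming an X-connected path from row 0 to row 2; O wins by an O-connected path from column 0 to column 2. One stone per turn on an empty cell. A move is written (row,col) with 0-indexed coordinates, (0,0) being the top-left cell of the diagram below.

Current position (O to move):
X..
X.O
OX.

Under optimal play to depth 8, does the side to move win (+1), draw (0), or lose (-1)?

value(X../X.O/OX., O) = +1

p1 O@[X../X.O/OX.]: (0,1)[XO./X.O/OX.]-1 (0,2)[X.O/X.O/OX.]-1 (1,1)[X../XOO/OX.]+1* (2,2)[X../X.O/OXO]-1
p2 X@[X../XOO/OX.] terminal -1; root [X../X.O/OX.] d8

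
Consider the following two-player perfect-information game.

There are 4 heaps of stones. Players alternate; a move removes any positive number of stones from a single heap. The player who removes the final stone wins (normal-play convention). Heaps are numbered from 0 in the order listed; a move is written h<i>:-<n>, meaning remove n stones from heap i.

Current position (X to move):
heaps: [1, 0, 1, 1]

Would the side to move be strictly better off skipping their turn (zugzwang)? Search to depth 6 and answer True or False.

zugzwang((1,0,1,1), X) = False

p1 X@[(1,0,1,1)]: h0:-1[(0,0,1,1)]+1* h2:-1[(1,0,0,1)]+1 h3:-1[(1,0,1,0)]+1
p2 O@[(0,0,1,1)]: h2:-1[(0,0,0,1)]-1* h3:-1[(0,0,1,0)]-1
p3 X@[(0,0,0,1)]: h3:-1[(0,0,0,0)]+1*
p4 O@[(0,0,0,0)] terminal -1; root [(1,0,1,1)] d6
if X skipped the turn, O would face:
~ p1 O@[(1,0,1,1)]: h0:-1[(0,0,1,1)]+1* h2:-1[(1,0,0,1)]+1 h3:-1[(1,0,1,0)]+1
~ p2 X@[(0,0,1,1)]: h2:-1[(0,0,0,1)]-1* h3:-1[(0,0,1,0)]-1
~ p3 O@[(0,0,0,1)]: h3:-1[(0,0,0,0)]+1*
~ p4 X@[(0,0,0,0)] terminal -1; root [(1,0,1,1)] d6
compare (X): move=+1 vs pass=-1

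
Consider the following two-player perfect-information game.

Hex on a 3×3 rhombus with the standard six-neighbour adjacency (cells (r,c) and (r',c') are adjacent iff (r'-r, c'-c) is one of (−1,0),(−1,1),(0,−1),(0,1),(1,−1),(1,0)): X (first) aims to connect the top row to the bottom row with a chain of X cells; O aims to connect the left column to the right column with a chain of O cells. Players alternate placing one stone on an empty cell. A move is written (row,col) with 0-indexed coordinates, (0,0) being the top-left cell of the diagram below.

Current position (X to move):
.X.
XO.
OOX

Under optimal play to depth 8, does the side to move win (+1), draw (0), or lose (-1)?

value(.X./XO./OOX, X) = -1

ply 1, X at .X./XO./OOX | (0,0)=-1→XX./XO./OOX*; (0,2)=-1→.XX/XO./OOX; (1,2)=-1→.X./XOX/OOX
ply 2, O at XX./XO./OOX | (0,2)=+1→XXO/XO./OOX*; (1,2)=+1→XX./XOO/OOX
ply 3: XXO/XO./OOX is terminal -1 (X); from .X./XO./OOX depth 8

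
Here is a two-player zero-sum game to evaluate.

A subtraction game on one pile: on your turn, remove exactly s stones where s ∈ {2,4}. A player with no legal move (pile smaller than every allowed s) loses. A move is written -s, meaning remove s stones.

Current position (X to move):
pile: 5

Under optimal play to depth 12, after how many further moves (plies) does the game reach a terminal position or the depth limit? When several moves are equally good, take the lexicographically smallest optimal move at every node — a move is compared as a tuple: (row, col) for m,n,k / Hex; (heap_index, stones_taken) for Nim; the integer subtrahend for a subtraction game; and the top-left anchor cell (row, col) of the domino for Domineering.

PV length from [5]: 1 ply

ply 1, X at 5 | -2=-1→3; -4=+1→1*
ply 2: 1 is terminal -1 (O); from 5 depth 12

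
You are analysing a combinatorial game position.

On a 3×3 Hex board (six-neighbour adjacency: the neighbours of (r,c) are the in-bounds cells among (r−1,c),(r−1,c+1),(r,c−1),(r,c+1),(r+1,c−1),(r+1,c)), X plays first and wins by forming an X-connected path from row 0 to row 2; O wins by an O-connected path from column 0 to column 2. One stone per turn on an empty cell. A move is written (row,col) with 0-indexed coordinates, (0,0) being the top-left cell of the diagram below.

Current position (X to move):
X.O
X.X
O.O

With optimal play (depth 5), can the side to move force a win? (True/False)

ply 1, X at X.O/X.X/O.O | (0,1)=-1→XXO/X.X/O.O*; (1,1)=-1→X.O/XXX/O.O; (2,1)=-1→X.O/X.X/OXO
ply 2, O at XXO/X.X/O.O | (1,1)=+1→XXO/XOX/O.O*; (2,1)=+1→XXO/X.X/OOO
ply 3: XXO/XOX/O.O is terminal -1 (X); from X.O/X.X/O.O depth 5

X winning at [X.O/X.X/O.O]: False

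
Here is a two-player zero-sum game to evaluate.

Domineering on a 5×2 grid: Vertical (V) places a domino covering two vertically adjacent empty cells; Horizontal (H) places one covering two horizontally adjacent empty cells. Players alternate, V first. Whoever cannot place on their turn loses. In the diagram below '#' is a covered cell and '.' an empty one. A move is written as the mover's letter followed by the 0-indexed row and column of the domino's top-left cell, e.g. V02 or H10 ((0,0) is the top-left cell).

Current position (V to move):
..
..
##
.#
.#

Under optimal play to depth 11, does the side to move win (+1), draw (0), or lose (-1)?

ply 1, V at ../../##/.#/.# | V00=+1→#./#./##/.#/.#*; V01=+1→.#/.#/##/.#/.#; V30=-1→../../##/##/##
ply 2: #./#./##/.#/.# is terminal -1 (H); from ../../##/.#/.# depth 11

value(../../##/.#/.#, V) = +1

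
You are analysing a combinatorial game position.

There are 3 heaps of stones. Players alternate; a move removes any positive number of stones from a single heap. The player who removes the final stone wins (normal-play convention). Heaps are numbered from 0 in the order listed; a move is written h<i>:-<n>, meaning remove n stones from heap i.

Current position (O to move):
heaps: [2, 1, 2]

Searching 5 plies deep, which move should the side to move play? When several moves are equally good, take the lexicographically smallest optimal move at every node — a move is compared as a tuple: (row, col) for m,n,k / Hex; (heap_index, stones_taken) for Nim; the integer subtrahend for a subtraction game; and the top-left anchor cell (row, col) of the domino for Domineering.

[(2,1,2)] O move#1: h0:-1:-1/(1,1,2), h0:-2:-1/(0,1,2), h1:-1:+1/(2,0,2)*, h2:-1:-1/(2,1,1), h2:-2:-1/(2,1,0)
[(2,0,2)] X move#2: h0:-1:-1/(1,0,2)*, h0:-2:-1/(0,0,2), h2:-1:-1/(2,0,1), h2:-2:-1/(2,0,0)
[(1,0,2)] O move#3: h0:-1:-1/(0,0,2), h2:-1:+1/(1,0,1)*, h2:-2:-1/(1,0,0)
[(1,0,1)] X move#4: h0:-1:-1/(0,0,1)*, h2:-1:-1/(1,0,0)
[(0,0,1)] O move#5: h2:-1:+1/(0,0,0)*
[(0,0,0)] end (terminal -1, X#6); searched (2,1,2) to 5

O's best at [(2,1,2)]: h1:-1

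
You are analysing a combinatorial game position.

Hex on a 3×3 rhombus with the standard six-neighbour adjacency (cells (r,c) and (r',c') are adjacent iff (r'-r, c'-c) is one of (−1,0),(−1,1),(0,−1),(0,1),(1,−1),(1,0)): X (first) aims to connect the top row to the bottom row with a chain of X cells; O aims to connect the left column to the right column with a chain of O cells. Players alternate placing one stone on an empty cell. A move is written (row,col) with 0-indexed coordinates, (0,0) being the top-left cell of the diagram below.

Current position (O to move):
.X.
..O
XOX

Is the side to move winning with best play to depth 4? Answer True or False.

O winning at [.X./..O/XOX]: False

ply 1, O at .X./..O/XOX | (0,0)=-1→OX./..O/XOX*; (0,2)=-1→.XO/..O/XOX; (1,0)=-1→.X./O.O/XOX; (1,1)=-1→.X./.OO/XOX
ply 2, X at OX./..O/XOX | (0,2)=+1→OXX/..O/XOX*; (1,0)=+1→OX./X.O/XOX; (1,1)=+1→OX./.XO/XOX
ply 3, O at OXX/..O/XOX | (1,0)=-1→OXX/O.O/XOX*; (1,1)=-1→OXX/.OO/XOX
ply 4, X at OXX/O.O/XOX | (1,1)=+1→OXX/OXO/XOX*
ply 5: OXX/OXO/XOX is terminal -1 (O); from .X./..O/XOX depth 4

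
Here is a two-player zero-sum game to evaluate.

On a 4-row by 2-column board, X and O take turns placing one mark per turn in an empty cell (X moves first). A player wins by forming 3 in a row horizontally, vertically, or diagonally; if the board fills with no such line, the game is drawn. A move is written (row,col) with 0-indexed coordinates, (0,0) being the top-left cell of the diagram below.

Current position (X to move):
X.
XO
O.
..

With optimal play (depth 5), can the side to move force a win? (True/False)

X winning at [X./XO/O./..]: False

[X./XO/O./..] X move#1: (0,1):+0/XX/XO/O./..*, (2,1):+0/X./XO/OX/.., (3,0):-1/X./XO/O./X., (3,1):+0/X./XO/O./.X
[XX/XO/O./..] O move#2: (2,1):+0/XX/XO/OO/..*, (3,0):+0/XX/XO/O./O., (3,1):+0/XX/XO/O./.O
[XX/XO/OO/..] X move#3: (3,0):-1/XX/XO/OO/X., (3,1):+0/XX/XO/OO/.X*
[XX/XO/OO/.X] O move#4: (3,0):+0/XX/XO/OO/OX*
[XX/XO/OO/OX] end (terminal +0, X#5); searched X./XO/O./.. to 5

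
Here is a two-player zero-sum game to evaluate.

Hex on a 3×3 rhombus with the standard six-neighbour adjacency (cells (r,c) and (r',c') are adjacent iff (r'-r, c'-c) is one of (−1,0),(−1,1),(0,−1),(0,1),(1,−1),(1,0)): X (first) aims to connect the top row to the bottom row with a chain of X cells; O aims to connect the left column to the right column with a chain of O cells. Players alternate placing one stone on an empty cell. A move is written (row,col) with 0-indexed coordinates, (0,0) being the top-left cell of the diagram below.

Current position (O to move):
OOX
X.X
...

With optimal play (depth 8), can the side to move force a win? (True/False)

p1 O@[OOX/X.X/...]: (1,1)[OOX/XOX/...]-1* (2,0)[OOX/X.X/O..]-1 (2,1)[OOX/X.X/.O.]-1 (2,2)[OOX/X.X/..O]-1
p2 X@[OOX/XOX/...]: (2,0)[OOX/XOX/X..]+1* (2,1)[OOX/XOX/.X.]+1 (2,2)[OOX/XOX/..X]+1
p3 O@[OOX/XOX/X..]: (2,1)[OOX/XOX/XO.]-1* (2,2)[OOX/XOX/X.O]-1
p4 X@[OOX/XOX/XO.]: (2,2)[OOX/XOX/XOX]+1*
p5 O@[OOX/XOX/XOX] terminal -1; root [OOX/X.X/...] d8

O winning at [OOX/X.X/...]: False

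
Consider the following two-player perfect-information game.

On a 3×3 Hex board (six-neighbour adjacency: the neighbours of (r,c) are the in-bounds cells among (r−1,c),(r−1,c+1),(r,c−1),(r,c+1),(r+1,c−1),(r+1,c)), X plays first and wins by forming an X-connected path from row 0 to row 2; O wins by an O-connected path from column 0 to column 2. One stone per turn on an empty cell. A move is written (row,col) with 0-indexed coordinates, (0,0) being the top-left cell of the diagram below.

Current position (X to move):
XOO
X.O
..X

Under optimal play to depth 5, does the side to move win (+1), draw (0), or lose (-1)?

value(XOO/X.O/..X, X) = +1

[XOO/X.O/..X] X move#1: (1,1):+1/XOO/XXO/..X*, (2,0):+1/XOO/X.O/X.X, (2,1):+1/XOO/X.O/.XX
[XOO/XXO/..X] O move#2: (2,0):-1/XOO/XXO/O.X*, (2,1):-1/XOO/XXO/.OX
[XOO/XXO/O.X] X move#3: (2,1):+1/XOO/XXO/OXX*
[XOO/XXO/OXX] end (terminal -1, O#4); searched XOO/X.O/..X to 5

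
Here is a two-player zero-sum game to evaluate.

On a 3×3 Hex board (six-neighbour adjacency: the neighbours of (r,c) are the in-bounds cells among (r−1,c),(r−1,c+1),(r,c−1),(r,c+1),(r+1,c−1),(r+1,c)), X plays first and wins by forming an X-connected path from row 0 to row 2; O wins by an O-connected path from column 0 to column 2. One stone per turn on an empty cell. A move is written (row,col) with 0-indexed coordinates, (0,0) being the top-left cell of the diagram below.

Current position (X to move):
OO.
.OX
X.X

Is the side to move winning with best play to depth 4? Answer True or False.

[OO./.OX/X.X] X move#1: (0,2):+1/OOX/.OX/X.X*, (1,0):-1/OO./XOX/X.X, (2,1):-1/OO./.OX/XXX
[OOX/.OX/X.X] end (terminal -1, O#2); searched OO./.OX/X.X to 4

X winning at [OO./.OX/X.X]: True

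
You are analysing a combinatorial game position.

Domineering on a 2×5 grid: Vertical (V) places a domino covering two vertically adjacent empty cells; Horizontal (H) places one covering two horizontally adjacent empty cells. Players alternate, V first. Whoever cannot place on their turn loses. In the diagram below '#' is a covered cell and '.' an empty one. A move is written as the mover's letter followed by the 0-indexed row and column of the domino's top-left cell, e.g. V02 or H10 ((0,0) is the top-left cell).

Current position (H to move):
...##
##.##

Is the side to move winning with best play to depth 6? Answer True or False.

[...##/##.##] H move#1: H00:-1/##.##/##.##, H01:+1/.####/##.##*
[.####/##.##] end (terminal -1, V#2); searched ...##/##.## to 6

H winning at [...##/##.##]: True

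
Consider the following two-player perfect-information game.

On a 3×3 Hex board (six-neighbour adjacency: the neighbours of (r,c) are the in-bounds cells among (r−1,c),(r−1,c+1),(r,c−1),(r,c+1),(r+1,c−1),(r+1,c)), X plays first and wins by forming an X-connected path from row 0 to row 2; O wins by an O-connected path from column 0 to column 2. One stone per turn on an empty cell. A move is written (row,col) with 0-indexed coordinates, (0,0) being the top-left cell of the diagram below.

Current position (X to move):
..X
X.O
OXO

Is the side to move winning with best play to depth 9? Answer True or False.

[..X/X.O/OXO] X move#1: (0,0):-1/X.X/X.O/OXO, (0,1):-1/.XX/X.O/OXO, (1,1):+1/..X/XXO/OXO*
[..X/XXO/OXO] end (terminal -1, O#2); searched ..X/X.O/OXO to 9

X winning at [..X/X.O/OXO]: True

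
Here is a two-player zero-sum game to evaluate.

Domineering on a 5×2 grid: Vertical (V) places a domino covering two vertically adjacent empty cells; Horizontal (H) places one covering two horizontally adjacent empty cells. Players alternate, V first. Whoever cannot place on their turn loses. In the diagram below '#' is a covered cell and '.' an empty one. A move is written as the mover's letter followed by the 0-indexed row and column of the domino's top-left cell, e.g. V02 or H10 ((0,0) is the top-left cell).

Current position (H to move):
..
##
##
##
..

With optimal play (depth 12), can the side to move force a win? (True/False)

H winning at [../##/##/##/..]: True

[../##/##/##/..] H move#1: H00:+1/##/##/##/##/..*, H40:+1/../##/##/##/##
[##/##/##/##/..] end (terminal -1, V#2); searched ../##/##/##/.. to 12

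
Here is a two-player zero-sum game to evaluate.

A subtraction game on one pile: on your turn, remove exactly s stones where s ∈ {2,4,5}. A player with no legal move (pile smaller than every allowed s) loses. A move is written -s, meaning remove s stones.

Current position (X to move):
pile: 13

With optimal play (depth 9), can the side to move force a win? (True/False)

ply 1, X at 13 | -2=-1→11; -4=-1→9; -5=+1→8*
ply 2, O at 8 | -2=-1→6*; -4=-1→4; -5=-1→3
ply 3, X at 6 | -2=-1→4; -4=-1→2; -5=+1→1*
ply 4: 1 is terminal -1 (O); from 13 depth 9

X winning at [13]: True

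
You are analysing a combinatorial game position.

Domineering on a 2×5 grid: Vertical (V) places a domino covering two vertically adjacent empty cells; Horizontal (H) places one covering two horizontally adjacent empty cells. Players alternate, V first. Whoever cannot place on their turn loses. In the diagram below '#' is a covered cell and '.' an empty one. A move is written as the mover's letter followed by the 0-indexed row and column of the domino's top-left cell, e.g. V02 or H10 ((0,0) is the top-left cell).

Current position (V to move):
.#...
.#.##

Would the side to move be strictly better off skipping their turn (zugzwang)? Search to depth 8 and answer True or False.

ply 1, V at .#.../.#.## | V00=-1→##.../##.##; V02=+1→.##../.####*
ply 2, H at .##../.#### | H03=-1→.####/.####*
ply 3, V at .####/.#### | V00=+1→#####/#####*
ply 4: #####/##### is terminal -1 (H); from .#.../.#.## depth 8
suppose V passes — search the same position with H to move:
pass> ply 1, H at .#.../.#.## | H02=-1→.###./.#.##*; H03=-1→.#.##/.#.##
pass> ply 2, V at .###./.#.## | V00=+1→####./##.##*
pass> ply 3: ####./##.## is terminal -1 (H); from .#.../.#.## depth 8
for V: play +1, pass +1

zugzwang(.#.../.#.##, V) = False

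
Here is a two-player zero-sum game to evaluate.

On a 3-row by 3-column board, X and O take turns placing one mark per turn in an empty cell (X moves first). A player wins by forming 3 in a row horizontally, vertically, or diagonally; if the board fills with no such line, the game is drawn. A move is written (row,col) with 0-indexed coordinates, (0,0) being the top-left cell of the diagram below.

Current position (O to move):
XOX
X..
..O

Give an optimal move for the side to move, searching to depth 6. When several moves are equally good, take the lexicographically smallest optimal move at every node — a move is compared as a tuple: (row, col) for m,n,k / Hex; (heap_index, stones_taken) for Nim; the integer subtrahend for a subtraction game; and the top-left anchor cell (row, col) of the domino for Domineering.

p1 O@[XOX/X../..O]: (1,1)[XOX/XO./..O]-1 (1,2)[XOX/X.O/..O]-1 (2,0)[XOX/X../O.O]+0* (2,1)[XOX/X../.OO]-1
p2 X@[XOX/X../O.O]: (1,1)[XOX/XX./O.O]-1 (1,2)[XOX/X.X/O.O]-1 (2,1)[XOX/X../OXO]+0*
p3 O@[XOX/X../OXO]: (1,1)[XOX/XO./OXO]+0* (1,2)[XOX/X.O/OXO]+0
p4 X@[XOX/XO./OXO]: (1,2)[XOX/XOX/OXO]+0*
p5 O@[XOX/XOX/OXO] terminal +0; root [XOX/X../..O] d6

O's best at [XOX/X../..O]: (2,0)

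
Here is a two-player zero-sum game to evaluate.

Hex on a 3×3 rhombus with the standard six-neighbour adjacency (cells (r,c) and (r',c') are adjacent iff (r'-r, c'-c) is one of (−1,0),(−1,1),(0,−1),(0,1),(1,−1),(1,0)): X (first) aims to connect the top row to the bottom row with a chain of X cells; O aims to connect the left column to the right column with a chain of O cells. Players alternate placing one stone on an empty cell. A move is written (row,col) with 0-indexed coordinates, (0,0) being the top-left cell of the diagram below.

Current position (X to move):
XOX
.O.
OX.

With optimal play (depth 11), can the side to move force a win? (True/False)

X winning at [XOX/.O./OX.]: True

ply 1, X at XOX/.O./OX. | (1,0)=-1→XOX/XO./OX.; (1,2)=+1→XOX/.OX/OX.*; (2,2)=-1→XOX/.O./OXX
ply 2: XOX/.OX/OX. is terminal -1 (O); from XOX/.O./OX. depth 11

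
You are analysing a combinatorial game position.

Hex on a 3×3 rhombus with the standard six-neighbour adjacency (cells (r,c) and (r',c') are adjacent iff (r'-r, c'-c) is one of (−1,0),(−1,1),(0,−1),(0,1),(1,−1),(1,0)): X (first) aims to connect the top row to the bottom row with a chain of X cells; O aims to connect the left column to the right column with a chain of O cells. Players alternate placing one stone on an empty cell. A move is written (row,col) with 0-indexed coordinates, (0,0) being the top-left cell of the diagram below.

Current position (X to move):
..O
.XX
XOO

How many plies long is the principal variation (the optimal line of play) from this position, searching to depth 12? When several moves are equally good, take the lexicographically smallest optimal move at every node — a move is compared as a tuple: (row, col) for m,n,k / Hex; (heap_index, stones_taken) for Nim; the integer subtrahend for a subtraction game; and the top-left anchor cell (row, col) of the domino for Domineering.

ply 1, X at ..O/.XX/XOO | (0,0)=+1→X.O/.XX/XOO*; (0,1)=+1→.XO/.XX/XOO; (1,0)=+1→..O/XXX/XOO
ply 2, O at X.O/.XX/XOO | (0,1)=-1→XOO/.XX/XOO*; (1,0)=-1→X.O/OXX/XOO
ply 3, X at XOO/.XX/XOO | (1,0)=+1→XOO/XXX/XOO*
ply 4: XOO/XXX/XOO is terminal -1 (O); from ..O/.XX/XOO depth 12

PV length from [..O/.XX/XOO]: 3 plies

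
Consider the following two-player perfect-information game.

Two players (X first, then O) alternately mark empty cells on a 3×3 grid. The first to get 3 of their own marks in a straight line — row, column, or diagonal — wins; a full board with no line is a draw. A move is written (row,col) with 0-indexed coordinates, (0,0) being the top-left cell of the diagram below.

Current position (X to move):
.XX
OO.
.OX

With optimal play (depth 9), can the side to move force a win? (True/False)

p1 X@[.XX/OO./.OX]: (0,0)[XXX/OO./.OX]+1* (1,2)[.XX/OOX/.OX]+1 (2,0)[.XX/OO./XOX]-1
p2 O@[XXX/OO./.OX] terminal -1; root [.XX/OO./.OX] d9

X winning at [.XX/OO./.OX]: True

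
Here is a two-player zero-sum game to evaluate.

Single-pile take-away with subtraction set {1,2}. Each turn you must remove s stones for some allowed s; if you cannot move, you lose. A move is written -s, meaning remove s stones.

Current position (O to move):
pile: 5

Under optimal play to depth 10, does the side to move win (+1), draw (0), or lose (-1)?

[5] O move#1: -1:-1/4, -2:+1/3*
[3] X move#2: -1:-1/2*, -2:-1/1
[2] O move#3: -1:-1/1, -2:+1/0*
[0] end (terminal -1, X#4); searched 5 to 10

value(5, O) = +1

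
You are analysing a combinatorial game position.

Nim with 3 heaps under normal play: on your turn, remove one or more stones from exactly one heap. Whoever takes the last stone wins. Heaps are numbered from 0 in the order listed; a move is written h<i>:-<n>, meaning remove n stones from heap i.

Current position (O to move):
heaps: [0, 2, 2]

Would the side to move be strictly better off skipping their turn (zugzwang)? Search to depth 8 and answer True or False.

zugzwang((0,2,2), O) = True

[(0,2,2)] O move#1: h1:-1:-1/(0,1,2)*, h1:-2:-1/(0,0,2), h2:-1:-1/(0,2,1), h2:-2:-1/(0,2,0)
[(0,1,2)] X move#2: h1:-1:-1/(0,0,2), h2:-1:+1/(0,1,1)*, h2:-2:-1/(0,1,0)
[(0,1,1)] O move#3: h1:-1:-1/(0,0,1)*, h2:-1:-1/(0,1,0)
[(0,0,1)] X move#4: h2:-1:+1/(0,0,0)*
[(0,0,0)] end (terminal -1, O#5); searched (0,2,2) to 8
suppose O passes — search the same position with X to move:
pass> [(0,2,2)] X move#1: h1:-1:-1/(0,1,2)*, h1:-2:-1/(0,0,2), h2:-1:-1/(0,2,1), h2:-2:-1/(0,2,0)
pass> [(0,1,2)] O move#2: h1:-1:-1/(0,0,2), h2:-1:+1/(0,1,1)*, h2:-2:-1/(0,1,0)
pass> [(0,1,1)] X move#3: h1:-1:-1/(0,0,1)*, h2:-1:-1/(0,1,0)
pass> [(0,0,1)] O move#4: h2:-1:+1/(0,0,0)*
pass> [(0,0,0)] end (terminal -1, X#5); searched (0,2,2) to 8
for O: play -1, pass +1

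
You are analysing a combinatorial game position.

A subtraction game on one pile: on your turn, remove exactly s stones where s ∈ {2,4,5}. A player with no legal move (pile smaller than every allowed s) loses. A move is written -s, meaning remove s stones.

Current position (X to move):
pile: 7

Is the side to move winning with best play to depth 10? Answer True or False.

X winning at [7]: False

p1 X@[7]: -2[5]-1* -4[3]-1 -5[2]-1
p2 O@[5]: -2[3]-1 -4[1]+1* -5[0]+1
p3 X@[1] terminal -1; root [7] d10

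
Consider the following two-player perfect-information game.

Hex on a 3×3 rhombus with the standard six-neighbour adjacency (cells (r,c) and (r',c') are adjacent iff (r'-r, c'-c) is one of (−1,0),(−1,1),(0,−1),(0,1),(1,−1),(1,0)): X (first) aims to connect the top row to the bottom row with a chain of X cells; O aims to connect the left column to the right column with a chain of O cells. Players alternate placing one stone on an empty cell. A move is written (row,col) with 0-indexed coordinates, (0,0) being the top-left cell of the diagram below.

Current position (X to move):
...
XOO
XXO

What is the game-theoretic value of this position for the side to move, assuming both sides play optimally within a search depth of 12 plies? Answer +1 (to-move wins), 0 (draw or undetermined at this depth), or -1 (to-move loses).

p1 X@[.../XOO/XXO]: (0,0)[X../XOO/XXO]+1* (0,1)[.X./XOO/XXO]+1 (0,2)[..X/XOO/XXO]+1
p2 O@[X../XOO/XXO] terminal -1; root [.../XOO/XXO] d12

value(.../XOO/XXO, X) = +1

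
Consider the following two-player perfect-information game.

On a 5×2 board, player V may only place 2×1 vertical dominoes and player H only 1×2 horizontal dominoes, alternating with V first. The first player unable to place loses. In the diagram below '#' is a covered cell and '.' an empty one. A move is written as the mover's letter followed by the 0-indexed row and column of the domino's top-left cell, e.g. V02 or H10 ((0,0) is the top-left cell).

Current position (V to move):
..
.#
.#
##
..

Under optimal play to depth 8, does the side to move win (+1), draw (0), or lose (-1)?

[../.#/.#/##/..] V move#1: V00:-1/#./##/.#/##/..*, V10:-1/../##/##/##/..
[#./##/.#/##/..] H move#2: H40:+1/#./##/.#/##/##*
[#./##/.#/##/##] end (terminal -1, V#3); searched ../.#/.#/##/.. to 8

value(../.#/.#/##/.., V) = -1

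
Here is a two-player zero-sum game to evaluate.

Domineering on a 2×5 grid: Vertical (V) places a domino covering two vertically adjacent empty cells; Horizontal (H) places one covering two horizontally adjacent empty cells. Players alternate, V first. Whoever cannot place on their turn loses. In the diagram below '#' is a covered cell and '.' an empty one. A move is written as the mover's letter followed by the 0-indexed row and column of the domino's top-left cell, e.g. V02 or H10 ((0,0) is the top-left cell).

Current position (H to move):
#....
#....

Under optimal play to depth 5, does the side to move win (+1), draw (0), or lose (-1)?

p1 H@[#..../#....]: H01[###../#....]-1 H02[#.##./#....]+1* H03[#..##/#....]-1 H11[#..../###..]-1 H12[#..../#.##.]+1 H13[#..../#..##]-1
p2 V@[#.##./#....]: V01[####./##...]-1* V04[#.###/#...#]-1
p3 H@[####./##...]: H12[####./####.]-1 H13[####./##.##]+1*
p4 V@[####./##.##] terminal -1; root [#..../#....] d5

value(#..../#...., H) = +1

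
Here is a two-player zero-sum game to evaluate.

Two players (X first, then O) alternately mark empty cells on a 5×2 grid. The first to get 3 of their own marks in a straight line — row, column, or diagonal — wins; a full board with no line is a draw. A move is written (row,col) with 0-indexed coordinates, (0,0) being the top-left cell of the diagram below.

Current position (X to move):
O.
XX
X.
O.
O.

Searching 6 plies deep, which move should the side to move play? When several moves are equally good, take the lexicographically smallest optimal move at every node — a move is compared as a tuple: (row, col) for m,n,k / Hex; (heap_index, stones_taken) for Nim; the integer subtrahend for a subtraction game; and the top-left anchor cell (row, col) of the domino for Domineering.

X's best at [O./XX/X./O./O.]: (2,1)

p1 X@[O./XX/X./O./O.]: (0,1)[OX/XX/X./O./O.]+0 (2,1)[O./XX/XX/O./O.]+1* (3,1)[O./XX/X./OX/O.]+0 (4,1)[O./XX/X./O./OX]+0
p2 O@[O./XX/XX/O./O.]: (0,1)[OO/XX/XX/O./O.]-1* (3,1)[O./XX/XX/OO/O.]-1 (4,1)[O./XX/XX/O./OO]-1
p3 X@[OO/XX/XX/O./O.]: (3,1)[OO/XX/XX/OX/O.]+1* (4,1)[OO/XX/XX/O./OX]+0
p4 O@[OO/XX/XX/OX/O.] terminal -1; root [O./XX/X./O./O.] d6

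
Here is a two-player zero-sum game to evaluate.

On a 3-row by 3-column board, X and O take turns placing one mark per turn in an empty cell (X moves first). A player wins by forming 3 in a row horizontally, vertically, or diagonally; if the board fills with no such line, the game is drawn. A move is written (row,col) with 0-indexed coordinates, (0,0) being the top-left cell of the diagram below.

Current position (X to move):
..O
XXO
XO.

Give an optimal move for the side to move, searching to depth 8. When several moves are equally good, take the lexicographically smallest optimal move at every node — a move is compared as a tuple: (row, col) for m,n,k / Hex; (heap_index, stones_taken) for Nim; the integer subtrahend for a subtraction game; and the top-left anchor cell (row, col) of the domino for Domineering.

X's best at [..O/XXO/XO.]: (0,0)

p1 X@[..O/XXO/XO.]: (0,0)[X.O/XXO/XO.]+1* (0,1)[.XO/XXO/XO.]-1 (2,2)[..O/XXO/XOX]+0
p2 O@[X.O/XXO/XO.] terminal -1; root [..O/XXO/XO.] d8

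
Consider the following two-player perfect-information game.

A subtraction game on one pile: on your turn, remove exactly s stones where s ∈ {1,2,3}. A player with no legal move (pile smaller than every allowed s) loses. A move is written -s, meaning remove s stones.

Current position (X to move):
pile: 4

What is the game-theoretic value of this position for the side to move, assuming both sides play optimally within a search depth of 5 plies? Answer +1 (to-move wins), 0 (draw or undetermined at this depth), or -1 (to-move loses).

p1 X@[4]: -1[3]-1* -2[2]-1 -3[1]-1
p2 O@[3]: -1[2]-1 -2[1]-1 -3[0]+1*
p3 X@[0] terminal -1; root [4] d5

value(4, X) = -1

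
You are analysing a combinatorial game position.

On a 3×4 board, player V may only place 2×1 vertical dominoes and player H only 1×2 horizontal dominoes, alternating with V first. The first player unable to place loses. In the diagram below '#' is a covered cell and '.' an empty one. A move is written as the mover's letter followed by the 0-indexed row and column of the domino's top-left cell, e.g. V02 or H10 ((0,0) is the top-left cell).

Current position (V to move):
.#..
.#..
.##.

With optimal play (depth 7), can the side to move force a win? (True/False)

V winning at [.#../.#../.##.]: True

[.#../.#../.##.] V move#1: V00:-1/##../##../.##., V02:+1/.##./.##./.##.*, V03:+1/.#.#/.#.#/.##., V10:-1/.#../##../###., V13:+1/.#../.#.#/.###
[.##./.##./.##.] end (terminal -1, H#2); searched .#../.#../.##. to 7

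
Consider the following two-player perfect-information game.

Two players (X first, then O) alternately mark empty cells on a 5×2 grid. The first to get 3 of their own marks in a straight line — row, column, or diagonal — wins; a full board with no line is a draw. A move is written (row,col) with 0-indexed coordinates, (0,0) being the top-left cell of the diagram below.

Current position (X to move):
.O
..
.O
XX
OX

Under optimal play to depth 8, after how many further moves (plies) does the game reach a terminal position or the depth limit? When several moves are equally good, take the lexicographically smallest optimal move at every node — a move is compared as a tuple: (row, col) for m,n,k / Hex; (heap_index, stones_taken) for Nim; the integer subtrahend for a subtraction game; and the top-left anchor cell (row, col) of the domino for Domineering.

PV length from [.O/../.O/XX/OX]: 4 plies

ply 1, X at .O/../.O/XX/OX | (0,0)=-1→XO/../.O/XX/OX; (1,0)=-1→.O/X./.O/XX/OX; (1,1)=+0→.O/.X/.O/XX/OX*; (2,0)=-1→.O/../XO/XX/OX
ply 2, O at .O/.X/.O/XX/OX | (0,0)=+0→OO/.X/.O/XX/OX*; (1,0)=+0→.O/OX/.O/XX/OX; (2,0)=+0→.O/.X/OO/XX/OX
ply 3, X at OO/.X/.O/XX/OX | (1,0)=+0→OO/XX/.O/XX/OX*; (2,0)=+0→OO/.X/XO/XX/OX
ply 4, O at OO/XX/.O/XX/OX | (2,0)=+0→OO/XX/OO/XX/OX*
ply 5: OO/XX/OO/XX/OX is terminal +0 (X); from .O/../.O/XX/OX depth 8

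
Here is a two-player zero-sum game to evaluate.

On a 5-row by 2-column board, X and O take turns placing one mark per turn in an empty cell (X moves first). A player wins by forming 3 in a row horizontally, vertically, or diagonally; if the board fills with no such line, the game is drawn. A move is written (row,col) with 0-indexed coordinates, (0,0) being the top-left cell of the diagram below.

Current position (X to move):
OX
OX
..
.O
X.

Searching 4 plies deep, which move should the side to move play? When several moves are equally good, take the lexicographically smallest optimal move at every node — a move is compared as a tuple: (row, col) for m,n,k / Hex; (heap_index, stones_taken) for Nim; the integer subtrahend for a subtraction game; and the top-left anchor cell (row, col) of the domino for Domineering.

[OX/OX/../.O/X.] X move#1: (2,0):+1/OX/OX/X./.O/X.*, (2,1):+1/OX/OX/.X/.O/X., (3,0):-1/OX/OX/../XO/X., (4,1):-1/OX/OX/../.O/XX
[OX/OX/X./.O/X.] O move#2: (2,1):-1/OX/OX/XO/.O/X.*, (3,0):-1/OX/OX/X./OO/X., (4,1):-1/OX/OX/X./.O/XO
[OX/OX/XO/.O/X.] X move#3: (3,0):+1/OX/OX/XO/XO/X.*, (4,1):+0/OX/OX/XO/.O/XX
[OX/OX/XO/XO/X.] end (terminal -1, O#4); searched OX/OX/../.O/X. to 4

X's best at [OX/OX/../.O/X.]: (2,0)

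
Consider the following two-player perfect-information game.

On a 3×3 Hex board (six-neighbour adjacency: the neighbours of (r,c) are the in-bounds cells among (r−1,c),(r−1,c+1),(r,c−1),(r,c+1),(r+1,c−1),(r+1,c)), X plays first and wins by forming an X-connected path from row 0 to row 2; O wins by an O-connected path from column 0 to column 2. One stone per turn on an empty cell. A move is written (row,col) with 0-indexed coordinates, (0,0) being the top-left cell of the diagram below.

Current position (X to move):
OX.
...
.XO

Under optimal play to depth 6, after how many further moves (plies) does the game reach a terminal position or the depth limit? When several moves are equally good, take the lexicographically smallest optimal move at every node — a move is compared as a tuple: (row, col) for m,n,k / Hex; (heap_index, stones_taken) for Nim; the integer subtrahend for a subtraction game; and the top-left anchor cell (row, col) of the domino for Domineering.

PV length from [OX./.../.XO]: 3 plies

p1 X@[OX./.../.XO]: (0,2)[OXX/.../.XO]+1* (1,0)[OX./X../.XO]+1 (1,1)[OX./.X./.XO]+1 (1,2)[OX./..X/.XO]+1 (2,0)[OX./.../XXO]+1
p2 O@[OXX/.../.XO]: (1,0)[OXX/O../.XO]-1* (1,1)[OXX/.O./.XO]-1 (1,2)[OXX/..O/.XO]-1 (2,0)[OXX/.../OXO]-1
p3 X@[OXX/O../.XO]: (1,1)[OXX/OX./.XO]+1* (1,2)[OXX/O.X/.XO]+1 (2,0)[OXX/O../XXO]+1
p4 O@[OXX/OX./.XO] terminal -1; root [OX./.../.XO] d6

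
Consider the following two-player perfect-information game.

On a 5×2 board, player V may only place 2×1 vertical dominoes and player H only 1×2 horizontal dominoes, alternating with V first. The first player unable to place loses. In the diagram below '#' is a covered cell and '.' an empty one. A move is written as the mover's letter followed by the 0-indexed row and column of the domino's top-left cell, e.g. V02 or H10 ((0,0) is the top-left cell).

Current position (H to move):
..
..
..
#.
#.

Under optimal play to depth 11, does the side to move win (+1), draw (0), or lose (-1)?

value(../../../#./#., H) = +1

ply 1, H at ../../../#./#. | H00=-1→##/../../#./#.; H10=+1→../##/../#./#.*; H20=-1→../../##/#./#.
ply 2, V at ../##/../#./#. | V21=-1→../##/.#/##/#.*; V31=-1→../##/../##/##
ply 3, H at ../##/.#/##/#. | H00=+1→##/##/.#/##/#.*
ply 4: ##/##/.#/##/#. is terminal -1 (V); from ../../../#./#. depth 11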